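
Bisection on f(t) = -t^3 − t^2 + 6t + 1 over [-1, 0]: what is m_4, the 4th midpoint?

m = -0.5, f(m) = -2.125 (−); new bracket [-0.5, 0]
m = -0.25, f(m) = -0.546875 (−); new bracket [-0.25, 0]
m = -0.125, f(m) = 0.236328 (+); new bracket [-0.25, -0.125]
m = -0.1875, f(m) = -0.1536 (−); new bracket [-0.1875, -0.125]

-0.1875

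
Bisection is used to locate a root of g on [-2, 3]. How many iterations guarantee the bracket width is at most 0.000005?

20

Width after n steps is 5/2^n. Need 2^n ≥ 5/0.000005 = 1000000.
2^19 = 524288 < 1000000 ≤ 2^20 = 1048576, so n = 20.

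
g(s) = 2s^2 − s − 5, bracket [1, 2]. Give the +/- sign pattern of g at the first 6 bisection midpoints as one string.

m = 1.5, g(m) = -2 (−); new bracket [1.5, 2]
m = 1.75, g(m) = -0.625 (−); new bracket [1.75, 2]
m = 1.875, g(m) = 0.15625 (+); new bracket [1.75, 1.875]
m = 1.8125, g(m) = -0.2422 (−); new bracket [1.8125, 1.875]
m = 1.84375, g(m) = -0.0449 (−); new bracket [1.84375, 1.875]
m = 1.859375, g(m) = 0.0552 (+); new bracket [1.84375, 1.859375]

--+--+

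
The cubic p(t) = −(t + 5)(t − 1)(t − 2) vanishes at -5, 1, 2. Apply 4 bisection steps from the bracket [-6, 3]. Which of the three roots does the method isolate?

m = -1.5, p(m) = -30.625 (−); new bracket [-6, -1.5]
m = -3.75, p(m) = -34.140625 (−); new bracket [-6, -3.75]
m = -4.875, p(m) = -5.048828 (−); new bracket [-6, -4.875]
m = -5.4375, p(m) = 20.947 (+); new bracket [-5.4375, -4.875]

-5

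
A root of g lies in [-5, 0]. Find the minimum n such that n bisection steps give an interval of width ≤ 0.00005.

Width after n steps is 5/2^n. Need 2^n ≥ 5/0.00005 = 100000.
2^16 = 65536 < 100000 ≤ 2^17 = 131072, so n = 17.

17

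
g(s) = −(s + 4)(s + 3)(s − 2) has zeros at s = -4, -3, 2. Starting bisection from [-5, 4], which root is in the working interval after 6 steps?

2

s = -0.5 gives g = 21.875, positive; keep [-0.5, 4]
s = 1.75 gives g = 6.828125, positive; keep [1.75, 4]
s = 2.875 gives g = -35.341797, negative; keep [1.75, 2.875]
s = 2.3125 gives g = -10.4797, negative; keep [1.75, 2.3125]
s = 2.03125 gives g = -0.9483, negative; keep [1.75, 2.03125]
s = 1.890625 gives g = 3.151, positive; keep [1.890625, 2.03125]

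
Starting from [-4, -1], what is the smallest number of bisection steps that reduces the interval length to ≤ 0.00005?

16

Width after n steps is 3/2^n. Need 2^n ≥ 3/0.00005 = 60000.
2^15 = 32768 < 60000 ≤ 2^16 = 65536, so n = 16.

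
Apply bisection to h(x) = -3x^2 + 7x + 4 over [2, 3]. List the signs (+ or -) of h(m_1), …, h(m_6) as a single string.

x = 2.5 gives h = 2.75, positive; keep [2.5, 3]
x = 2.75 gives h = 0.5625, positive; keep [2.75, 3]
x = 2.875 gives h = -0.671875, negative; keep [2.75, 2.875]
x = 2.8125 gives h = -0.043, negative; keep [2.75, 2.8125]
x = 2.78125 gives h = 0.2627, positive; keep [2.78125, 2.8125]
x = 2.796875 gives h = 0.1106, positive; keep [2.796875, 2.8125]

++--++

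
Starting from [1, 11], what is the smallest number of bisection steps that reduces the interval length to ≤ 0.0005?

Width after n steps is 10/2^n. Need 2^n ≥ 10/0.0005 = 20000.
2^14 = 16384 < 20000 ≤ 2^15 = 32768, so n = 15.

15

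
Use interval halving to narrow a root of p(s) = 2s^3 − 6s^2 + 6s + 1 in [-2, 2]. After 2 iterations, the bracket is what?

m = 0, p(m) = 1 (+); new bracket [-2, 0]
m = -1, p(m) = -13 (−); new bracket [-1, 0]

[-1, 0]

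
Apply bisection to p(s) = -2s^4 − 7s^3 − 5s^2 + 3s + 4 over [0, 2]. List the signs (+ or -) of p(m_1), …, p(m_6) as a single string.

-+-+++

s = 1 gives p = -7, negative; keep [0, 1]
s = 0.5 gives p = 3.25, positive; keep [0.5, 1]
s = 0.75 gives p = -0.148438, negative; keep [0.5, 0.75]
s = 0.625 gives p = 1.9077, positive; keep [0.625, 0.75]
s = 0.6875 gives p = 0.9778, positive; keep [0.6875, 0.75]
s = 0.71875 gives p = 0.4403, positive; keep [0.71875, 0.75]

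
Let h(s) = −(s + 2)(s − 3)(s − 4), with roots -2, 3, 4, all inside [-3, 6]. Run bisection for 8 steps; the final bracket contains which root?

-2

h(1.5) = -13.125 < 0, so the root lies in [-3, 1.5]
h(-0.75) = -22.265625 < 0, so the root lies in [-3, -0.75]
h(-1.875) = -3.580078 < 0, so the root lies in [-3, -1.875]
h(-2.4375) = 15.3142 > 0, so the root lies in [-2.4375, -1.875]
h(-2.15625) = 4.9599 > 0, so the root lies in [-2.15625, -1.875]
h(-2.015625) = 0.4714 > 0, so the root lies in [-2.015625, -1.875]
h(-1.9453125) = -1.6079 < 0, so the root lies in [-2.015625, -1.9453125]
h(-1.98046875) = -0.5817 < 0, so the root lies in [-2.015625, -1.98046875]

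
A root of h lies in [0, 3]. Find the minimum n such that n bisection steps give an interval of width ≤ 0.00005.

16

Width after n steps is 3/2^n. Need 2^n ≥ 3/0.00005 = 60000.
2^15 = 32768 < 60000 ≤ 2^16 = 65536, so n = 16.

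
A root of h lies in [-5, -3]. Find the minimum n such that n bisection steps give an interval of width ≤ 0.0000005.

22

Width after n steps is 2/2^n. Need 2^n ≥ 2/0.0000005 = 4000000.
2^21 = 2097152 < 4000000 ≤ 2^22 = 4194304, so n = 22.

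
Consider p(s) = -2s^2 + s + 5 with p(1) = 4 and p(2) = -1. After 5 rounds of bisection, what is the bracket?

[1.84375, 1.875]

midpoint 1.5: p = 2 > 0 → [1.5, 2]
midpoint 1.75: p = 0.625 > 0 → [1.75, 2]
midpoint 1.875: p = -0.15625 < 0 → [1.75, 1.875]
midpoint 1.8125: p = 0.2422 > 0 → [1.8125, 1.875]
midpoint 1.84375: p = 0.0449 > 0 → [1.84375, 1.875]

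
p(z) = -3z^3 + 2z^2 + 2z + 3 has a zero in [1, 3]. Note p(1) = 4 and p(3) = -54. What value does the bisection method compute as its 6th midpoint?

m = 2, p(m) = -9 (−); new bracket [1, 2]
m = 1.5, p(m) = 0.375 (+); new bracket [1.5, 2]
m = 1.75, p(m) = -3.453125 (−); new bracket [1.5, 1.75]
m = 1.625, p(m) = -1.3418 (−); new bracket [1.5, 1.625]
m = 1.5625, p(m) = -0.4363 (−); new bracket [1.5, 1.5625]
m = 1.53125, p(m) = -0.0191 (−); new bracket [1.5, 1.53125]

1.53125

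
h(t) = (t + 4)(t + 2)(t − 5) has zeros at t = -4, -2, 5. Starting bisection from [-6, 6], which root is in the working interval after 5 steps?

h(0) = -40 < 0, so the root lies in [0, 6]
h(3) = -70 < 0, so the root lies in [3, 6]
h(4.5) = -27.625 < 0, so the root lies in [4.5, 6]
h(5.25) = 16.7656 > 0, so the root lies in [4.5, 5.25]
h(4.875) = -7.627 < 0, so the root lies in [4.875, 5.25]

5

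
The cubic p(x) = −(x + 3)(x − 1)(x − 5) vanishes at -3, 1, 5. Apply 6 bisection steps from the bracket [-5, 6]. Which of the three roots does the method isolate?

-3

m = 0.5, p(m) = -7.875 (−); new bracket [-5, 0.5]
m = -2.25, p(m) = -17.671875 (−); new bracket [-5, -2.25]
m = -3.625, p(m) = 24.931641 (+); new bracket [-3.625, -2.25]
m = -2.9375, p(m) = -1.9534 (−); new bracket [-3.625, -2.9375]
m = -3.28125, p(m) = 9.9715 (+); new bracket [-3.28125, -2.9375]
m = -3.109375, p(m) = 3.6449 (+); new bracket [-3.109375, -2.9375]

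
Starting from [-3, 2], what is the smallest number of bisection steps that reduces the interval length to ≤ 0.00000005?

27

Width after n steps is 5/2^n. Need 2^n ≥ 5/0.00000005 = 100000000.
2^26 = 67108864 < 100000000 ≤ 2^27 = 134217728, so n = 27.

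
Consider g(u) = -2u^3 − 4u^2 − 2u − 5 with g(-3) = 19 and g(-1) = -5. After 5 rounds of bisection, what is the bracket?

midpoint -2: g = -1 < 0 → [-3, -2]
midpoint -2.5: g = 6.25 > 0 → [-2.5, -2]
midpoint -2.25: g = 2.03125 > 0 → [-2.25, -2]
midpoint -2.125: g = 0.3789 > 0 → [-2.125, -2]
midpoint -2.0625: g = -0.3433 < 0 → [-2.125, -2.0625]

[-2.125, -2.0625]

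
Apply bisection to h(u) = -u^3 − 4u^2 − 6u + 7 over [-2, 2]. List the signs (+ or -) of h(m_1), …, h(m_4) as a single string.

+-+-

m = 0, h(m) = 7 (+); new bracket [0, 2]
m = 1, h(m) = -4 (−); new bracket [0, 1]
m = 0.5, h(m) = 2.875 (+); new bracket [0.5, 1]
m = 0.75, h(m) = -0.1719 (−); new bracket [0.5, 0.75]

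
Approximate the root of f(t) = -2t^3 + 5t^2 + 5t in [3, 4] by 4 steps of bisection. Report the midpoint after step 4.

f(3.5) = -7 < 0, so the root lies in [3, 3.5]
f(3.25) = 0.40625 > 0, so the root lies in [3.25, 3.5]
f(3.375) = -3.058594 < 0, so the root lies in [3.25, 3.375]
f(3.3125) = -1.2681 < 0, so the root lies in [3.25, 3.3125]

3.3125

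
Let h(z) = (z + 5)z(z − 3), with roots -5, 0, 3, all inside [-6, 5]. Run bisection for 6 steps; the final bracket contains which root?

-5

z = -0.5 gives h = 7.875, positive; keep [-6, -0.5]
z = -3.25 gives h = 35.546875, positive; keep [-6, -3.25]
z = -4.625 gives h = 13.224609, positive; keep [-6, -4.625]
z = -5.3125 gives h = -13.8, negative; keep [-5.3125, -4.625]
z = -4.96875 gives h = 1.2373, positive; keep [-5.3125, -4.96875]
z = -5.140625 gives h = -5.8849, negative; keep [-5.140625, -4.96875]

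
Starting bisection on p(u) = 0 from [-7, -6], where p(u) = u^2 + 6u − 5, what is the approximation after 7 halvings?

-6.7421875

u = -6.5 gives p = -1.75, negative; keep [-7, -6.5]
u = -6.75 gives p = 0.0625, positive; keep [-6.75, -6.5]
u = -6.625 gives p = -0.859375, negative; keep [-6.75, -6.625]
u = -6.6875 gives p = -0.4023, negative; keep [-6.75, -6.6875]
u = -6.71875 gives p = -0.1709, negative; keep [-6.75, -6.71875]
u = -6.734375 gives p = -0.0544, negative; keep [-6.75, -6.734375]
u = -6.7421875 gives p = 0.004, positive; keep [-6.7421875, -6.734375]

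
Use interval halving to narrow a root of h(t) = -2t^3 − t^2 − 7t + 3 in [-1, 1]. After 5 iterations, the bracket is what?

[0.375, 0.4375]

t = 0 gives h = 3, positive; keep [0, 1]
t = 0.5 gives h = -1, negative; keep [0, 0.5]
t = 0.25 gives h = 1.15625, positive; keep [0.25, 0.5]
t = 0.375 gives h = 0.1289, positive; keep [0.375, 0.5]
t = 0.4375 gives h = -0.4214, negative; keep [0.375, 0.4375]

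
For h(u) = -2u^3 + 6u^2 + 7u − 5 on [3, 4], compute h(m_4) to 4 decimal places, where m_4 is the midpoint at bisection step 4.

m = 3.5, h(m) = 7.25 (+); new bracket [3.5, 4]
m = 3.75, h(m) = 0.15625 (+); new bracket [3.75, 4]
m = 3.875, h(m) = -4.152344 (−); new bracket [3.75, 3.875]
m = 3.8125, h(m) = -1.9321 (−); new bracket [3.75, 3.8125]

-1.9321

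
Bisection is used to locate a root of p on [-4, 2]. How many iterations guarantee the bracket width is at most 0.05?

7

Width after n steps is 6/2^n. Need 2^n ≥ 6/0.05 = 120.
2^6 = 64 < 120 ≤ 2^7 = 128, so n = 7.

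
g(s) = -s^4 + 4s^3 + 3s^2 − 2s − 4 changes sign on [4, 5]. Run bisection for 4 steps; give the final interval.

[4.5, 4.5625]

m = 4.5, g(m) = 2.1875 (+); new bracket [4.5, 5]
m = 4.75, g(m) = -26.191406 (−); new bracket [4.5, 4.75]
m = 4.625, g(m) = -10.9104 (−); new bracket [4.5, 4.625]
m = 4.5625, g(m) = -4.0991 (−); new bracket [4.5, 4.5625]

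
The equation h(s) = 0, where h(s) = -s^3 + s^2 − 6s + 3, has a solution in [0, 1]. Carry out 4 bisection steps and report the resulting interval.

[0.5, 0.5625]

midpoint 0.5: h = 0.125 > 0 → [0.5, 1]
midpoint 0.75: h = -1.359375 < 0 → [0.5, 0.75]
midpoint 0.625: h = -0.603516 < 0 → [0.5, 0.625]
midpoint 0.5625: h = -0.2366 < 0 → [0.5, 0.5625]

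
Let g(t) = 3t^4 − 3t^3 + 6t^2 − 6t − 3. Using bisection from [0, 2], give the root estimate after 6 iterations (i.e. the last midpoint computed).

1.21875

m = 1, g(m) = -3 (−); new bracket [1, 2]
m = 1.5, g(m) = 6.5625 (+); new bracket [1, 1.5]
m = 1.25, g(m) = 0.339844 (+); new bracket [1, 1.25]
m = 1.125, g(m) = -1.6223 (−); new bracket [1.125, 1.25]
m = 1.1875, g(m) = -0.7221 (−); new bracket [1.1875, 1.25]
m = 1.21875, g(m) = -0.2124 (−); new bracket [1.21875, 1.25]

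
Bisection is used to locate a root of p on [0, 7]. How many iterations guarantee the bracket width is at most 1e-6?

Width after n steps is 7/2^n. Need 2^n ≥ 7/1e-6 = 7000000.
2^22 = 4194304 < 7000000 ≤ 2^23 = 8388608, so n = 23.

23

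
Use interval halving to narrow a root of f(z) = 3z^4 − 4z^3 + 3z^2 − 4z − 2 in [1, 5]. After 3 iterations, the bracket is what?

[1, 1.5]

midpoint 3: f = 148 > 0 → [1, 3]
midpoint 2: f = 18 > 0 → [1, 2]
midpoint 1.5: f = 0.4375 > 0 → [1, 1.5]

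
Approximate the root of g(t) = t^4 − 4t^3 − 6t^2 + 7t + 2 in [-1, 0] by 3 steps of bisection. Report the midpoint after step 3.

-0.125

midpoint -0.5: g = -2.4375 < 0 → [-0.5, 0]
midpoint -0.25: g = -0.058594 < 0 → [-0.25, 0]
midpoint -0.125: g = 1.039307 > 0 → [-0.25, -0.125]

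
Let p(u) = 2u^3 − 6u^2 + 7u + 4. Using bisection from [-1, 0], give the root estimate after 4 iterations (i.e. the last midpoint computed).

-0.4375

u = -0.5 gives p = -1.25, negative; keep [-0.5, 0]
u = -0.25 gives p = 1.84375, positive; keep [-0.5, -0.25]
u = -0.375 gives p = 0.425781, positive; keep [-0.5, -0.375]
u = -0.4375 gives p = -0.3784, negative; keep [-0.4375, -0.375]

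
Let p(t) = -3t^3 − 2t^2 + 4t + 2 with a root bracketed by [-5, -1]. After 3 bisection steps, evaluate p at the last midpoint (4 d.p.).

1.6250

m = -3, p(m) = 53 (+); new bracket [-3, -1]
m = -2, p(m) = 10 (+); new bracket [-2, -1]
m = -1.5, p(m) = 1.625 (+); new bracket [-1.5, -1]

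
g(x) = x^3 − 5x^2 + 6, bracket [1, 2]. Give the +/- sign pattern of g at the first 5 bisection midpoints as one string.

-+---

g(1.5) = -1.875 < 0, so the root lies in [1, 1.5]
g(1.25) = 0.140625 > 0, so the root lies in [1.25, 1.5]
g(1.375) = -0.853516 < 0, so the root lies in [1.25, 1.375]
g(1.3125) = -0.3523 < 0, so the root lies in [1.25, 1.3125]
g(1.28125) = -0.1047 < 0, so the root lies in [1.25, 1.28125]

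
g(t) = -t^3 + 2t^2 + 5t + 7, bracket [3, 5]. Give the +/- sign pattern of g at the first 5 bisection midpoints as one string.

-++--

g(4) = -5 < 0, so the root lies in [3, 4]
g(3.5) = 6.125 > 0, so the root lies in [3.5, 4]
g(3.75) = 1.140625 > 0, so the root lies in [3.75, 4]
g(3.875) = -1.7793 < 0, so the root lies in [3.75, 3.875]
g(3.8125) = -0.2825 < 0, so the root lies in [3.75, 3.8125]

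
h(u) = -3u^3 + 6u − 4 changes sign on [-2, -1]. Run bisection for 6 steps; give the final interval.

[-1.6875, -1.671875]

h(-1.5) = -2.875 < 0, so the root lies in [-2, -1.5]
h(-1.75) = 1.578125 > 0, so the root lies in [-1.75, -1.5]
h(-1.625) = -0.876953 < 0, so the root lies in [-1.75, -1.625]
h(-1.6875) = 0.2913 > 0, so the root lies in [-1.6875, -1.625]
h(-1.65625) = -0.3074 < 0, so the root lies in [-1.6875, -1.65625]
h(-1.671875) = -0.0117 < 0, so the root lies in [-1.6875, -1.671875]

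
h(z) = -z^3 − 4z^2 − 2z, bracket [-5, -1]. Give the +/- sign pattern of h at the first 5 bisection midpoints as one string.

midpoint -3: h = -3 < 0 → [-5, -3]
midpoint -4: h = 8 > 0 → [-4, -3]
midpoint -3.5: h = 0.875 > 0 → [-3.5, -3]
midpoint -3.25: h = -1.4219 < 0 → [-3.5, -3.25]
midpoint -3.375: h = -0.3691 < 0 → [-3.5, -3.375]

-++--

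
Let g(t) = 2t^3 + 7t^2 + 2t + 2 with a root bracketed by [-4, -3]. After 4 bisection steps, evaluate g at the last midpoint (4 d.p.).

g(-3.5) = -5 < 0, so the root lies in [-3.5, -3]
g(-3.25) = 0.78125 > 0, so the root lies in [-3.5, -3.25]
g(-3.375) = -1.902344 < 0, so the root lies in [-3.375, -3.25]
g(-3.3125) = -0.5103 < 0, so the root lies in [-3.3125, -3.25]

-0.5103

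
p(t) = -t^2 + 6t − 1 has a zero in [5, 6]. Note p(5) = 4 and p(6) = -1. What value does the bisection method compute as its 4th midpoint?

5.8125

t = 5.5 gives p = 1.75, positive; keep [5.5, 6]
t = 5.75 gives p = 0.4375, positive; keep [5.75, 6]
t = 5.875 gives p = -0.265625, negative; keep [5.75, 5.875]
t = 5.8125 gives p = 0.0898, positive; keep [5.8125, 5.875]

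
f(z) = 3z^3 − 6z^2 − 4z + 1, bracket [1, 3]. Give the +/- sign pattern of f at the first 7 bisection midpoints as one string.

-+----+

m = 2, f(m) = -7 (−); new bracket [2, 3]
m = 2.5, f(m) = 0.375 (+); new bracket [2, 2.5]
m = 2.25, f(m) = -4.203125 (−); new bracket [2.25, 2.5]
m = 2.375, f(m) = -2.1543 (−); new bracket [2.375, 2.5]
m = 2.4375, f(m) = -0.9519 (−); new bracket [2.4375, 2.5]
m = 2.46875, f(m) = -0.3043 (−); new bracket [2.46875, 2.5]
m = 2.484375, f(m) = 0.0314 (+); new bracket [2.46875, 2.484375]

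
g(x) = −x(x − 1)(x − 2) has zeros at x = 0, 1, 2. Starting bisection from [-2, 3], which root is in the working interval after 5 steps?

x = 0.5 gives g = -0.375, negative; keep [-2, 0.5]
x = -0.75 gives g = 3.609375, positive; keep [-0.75, 0.5]
x = -0.125 gives g = 0.298828, positive; keep [-0.125, 0.5]
x = 0.1875 gives g = -0.2761, negative; keep [-0.125, 0.1875]
x = 0.03125 gives g = -0.0596, negative; keep [-0.125, 0.03125]

0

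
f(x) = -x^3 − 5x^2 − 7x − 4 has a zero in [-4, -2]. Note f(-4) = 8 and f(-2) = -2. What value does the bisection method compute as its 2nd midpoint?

-3.5

x = -3 gives f = -1, negative; keep [-4, -3]
x = -3.5 gives f = 2.125, positive; keep [-3.5, -3]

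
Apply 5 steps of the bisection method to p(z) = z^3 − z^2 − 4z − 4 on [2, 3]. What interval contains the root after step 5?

z = 2.5 gives p = -4.625, negative; keep [2.5, 3]
z = 2.75 gives p = -1.765625, negative; keep [2.75, 3]
z = 2.875 gives p = -0.001953, negative; keep [2.875, 3]
z = 2.9375 gives p = 0.9685, positive; keep [2.875, 2.9375]
z = 2.90625 gives p = 0.4757, positive; keep [2.875, 2.90625]

[2.875, 2.90625]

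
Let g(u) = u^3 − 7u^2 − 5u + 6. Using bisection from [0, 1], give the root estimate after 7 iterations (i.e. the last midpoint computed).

u = 0.5 gives g = 1.875, positive; keep [0.5, 1]
u = 0.75 gives g = -1.265625, negative; keep [0.5, 0.75]
u = 0.625 gives g = 0.384766, positive; keep [0.625, 0.75]
u = 0.6875 gives g = -0.4211, negative; keep [0.625, 0.6875]
u = 0.65625 gives g = -0.0133, negative; keep [0.625, 0.65625]
u = 0.640625 gives g = 0.187, positive; keep [0.640625, 0.65625]
u = 0.6484375 gives g = 0.0872, positive; keep [0.6484375, 0.65625]

0.6484375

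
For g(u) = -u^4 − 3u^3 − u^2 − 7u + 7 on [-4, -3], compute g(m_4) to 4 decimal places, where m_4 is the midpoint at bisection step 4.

m = -3.5, g(m) = -2.1875 (−); new bracket [-3.5, -3]
m = -3.25, g(m) = 10.605469 (+); new bracket [-3.5, -3.25]
m = -3.375, g(m) = 4.818115 (+); new bracket [-3.5, -3.375]
m = -3.4375, g(m) = 1.4753 (+); new bracket [-3.5, -3.4375]

1.4753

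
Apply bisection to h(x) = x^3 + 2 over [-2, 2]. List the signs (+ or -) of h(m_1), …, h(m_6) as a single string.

++-+--

h(0) = 2 > 0, so the root lies in [-2, 0]
h(-1) = 1 > 0, so the root lies in [-2, -1]
h(-1.5) = -1.375 < 0, so the root lies in [-1.5, -1]
h(-1.25) = 0.0469 > 0, so the root lies in [-1.5, -1.25]
h(-1.375) = -0.5996 < 0, so the root lies in [-1.375, -1.25]
h(-1.3125) = -0.261 < 0, so the root lies in [-1.3125, -1.25]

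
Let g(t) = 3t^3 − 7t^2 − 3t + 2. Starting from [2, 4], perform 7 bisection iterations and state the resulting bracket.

t = 3 gives g = 11, positive; keep [2, 3]
t = 2.5 gives g = -2.375, negative; keep [2.5, 3]
t = 2.75 gives g = 3.203125, positive; keep [2.5, 2.75]
t = 2.625 gives g = 0.1543, positive; keep [2.5, 2.625]
t = 2.5625 gives g = -1.1731, negative; keep [2.5625, 2.625]
t = 2.59375 gives g = -0.5254, negative; keep [2.59375, 2.625]
t = 2.609375 gives g = -0.1896, negative; keep [2.609375, 2.625]

[2.609375, 2.625]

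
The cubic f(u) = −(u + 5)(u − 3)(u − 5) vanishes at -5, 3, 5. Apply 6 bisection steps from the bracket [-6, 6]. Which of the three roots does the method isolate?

-5

f(0) = -75 < 0, so the root lies in [-6, 0]
f(-3) = -96 < 0, so the root lies in [-6, -3]
f(-4.5) = -35.625 < 0, so the root lies in [-6, -4.5]
f(-5.25) = 21.1406 > 0, so the root lies in [-5.25, -4.5]
f(-4.875) = -9.7207 < 0, so the root lies in [-5.25, -4.875]
f(-5.0625) = 5.0706 > 0, so the root lies in [-5.0625, -4.875]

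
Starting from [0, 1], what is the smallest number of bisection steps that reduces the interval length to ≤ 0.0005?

11

Width after n steps is 1/2^n. Need 2^n ≥ 1/0.0005 = 2000.
2^10 = 1024 < 2000 ≤ 2^11 = 2048, so n = 11.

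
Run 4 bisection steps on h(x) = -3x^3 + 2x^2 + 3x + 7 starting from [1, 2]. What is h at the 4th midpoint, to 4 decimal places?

x = 1.5 gives h = 5.875, positive; keep [1.5, 2]
x = 1.75 gives h = 2.296875, positive; keep [1.75, 2]
x = 1.875 gives h = -0.119141, negative; keep [1.75, 1.875]
x = 1.8125 gives h = 1.1448, positive; keep [1.8125, 1.875]

1.1448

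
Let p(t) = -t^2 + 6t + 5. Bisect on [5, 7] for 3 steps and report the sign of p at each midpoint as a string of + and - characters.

++-

m = 6, p(m) = 5 (+); new bracket [6, 7]
m = 6.5, p(m) = 1.75 (+); new bracket [6.5, 7]
m = 6.75, p(m) = -0.0625 (−); new bracket [6.5, 6.75]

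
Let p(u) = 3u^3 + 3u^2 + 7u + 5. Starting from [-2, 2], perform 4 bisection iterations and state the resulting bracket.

[-1, -0.75]

p(0) = 5 > 0, so the root lies in [-2, 0]
p(-1) = -2 < 0, so the root lies in [-1, 0]
p(-0.5) = 1.875 > 0, so the root lies in [-1, -0.5]
p(-0.75) = 0.1719 > 0, so the root lies in [-1, -0.75]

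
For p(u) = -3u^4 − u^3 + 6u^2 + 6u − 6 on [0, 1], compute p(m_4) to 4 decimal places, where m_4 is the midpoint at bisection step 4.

-0.0342

u = 0.5 gives p = -1.8125, negative; keep [0.5, 1]
u = 0.75 gives p = 0.503906, positive; keep [0.5, 0.75]
u = 0.625 gives p = -0.608154, negative; keep [0.625, 0.75]
u = 0.6875 gives p = -0.0342, negative; keep [0.6875, 0.75]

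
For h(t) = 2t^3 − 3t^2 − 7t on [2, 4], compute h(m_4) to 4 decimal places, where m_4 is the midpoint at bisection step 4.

2.6055

m = 3, h(m) = 6 (+); new bracket [2, 3]
m = 2.5, h(m) = -5 (−); new bracket [2.5, 3]
m = 2.75, h(m) = -0.34375 (−); new bracket [2.75, 3]
m = 2.875, h(m) = 2.6055 (+); new bracket [2.75, 2.875]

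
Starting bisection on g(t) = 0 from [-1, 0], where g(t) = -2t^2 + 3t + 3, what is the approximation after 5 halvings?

t = -0.5 gives g = 1, positive; keep [-1, -0.5]
t = -0.75 gives g = -0.375, negative; keep [-0.75, -0.5]
t = -0.625 gives g = 0.34375, positive; keep [-0.75, -0.625]
t = -0.6875 gives g = -0.0078, negative; keep [-0.6875, -0.625]
t = -0.65625 gives g = 0.1699, positive; keep [-0.6875, -0.65625]

-0.65625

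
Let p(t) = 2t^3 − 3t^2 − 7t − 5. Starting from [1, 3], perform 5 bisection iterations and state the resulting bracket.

m = 2, p(m) = -15 (−); new bracket [2, 3]
m = 2.5, p(m) = -10 (−); new bracket [2.5, 3]
m = 2.75, p(m) = -5.34375 (−); new bracket [2.75, 3]
m = 2.875, p(m) = -2.3945 (−); new bracket [2.875, 3]
m = 2.9375, p(m) = -0.7544 (−); new bracket [2.9375, 3]

[2.9375, 3]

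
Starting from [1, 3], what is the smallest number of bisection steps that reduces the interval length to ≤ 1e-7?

Width after n steps is 2/2^n. Need 2^n ≥ 2/1e-7 = 20000000.
2^24 = 16777216 < 20000000 ≤ 2^25 = 33554432, so n = 25.

25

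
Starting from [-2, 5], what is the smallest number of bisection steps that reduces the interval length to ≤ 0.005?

Width after n steps is 7/2^n. Need 2^n ≥ 7/0.005 = 1400.
2^10 = 1024 < 1400 ≤ 2^11 = 2048, so n = 11.

11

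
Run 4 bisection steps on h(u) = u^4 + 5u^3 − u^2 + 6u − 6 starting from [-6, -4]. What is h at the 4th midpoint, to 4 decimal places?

h(-5) = -61 < 0, so the root lies in [-6, -5]
h(-5.5) = 13.9375 > 0, so the root lies in [-5.5, -5]
h(-5.25) = -28.886719 < 0, so the root lies in [-5.5, -5.25]
h(-5.375) = -8.908 < 0, so the root lies in [-5.5, -5.375]

-8.9080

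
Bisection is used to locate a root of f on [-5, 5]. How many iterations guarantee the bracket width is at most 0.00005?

18

Width after n steps is 10/2^n. Need 2^n ≥ 10/0.00005 = 200000.
2^17 = 131072 < 200000 ≤ 2^18 = 262144, so n = 18.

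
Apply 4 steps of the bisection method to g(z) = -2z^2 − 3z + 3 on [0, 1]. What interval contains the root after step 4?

midpoint 0.5: g = 1 > 0 → [0.5, 1]
midpoint 0.75: g = -0.375 < 0 → [0.5, 0.75]
midpoint 0.625: g = 0.34375 > 0 → [0.625, 0.75]
midpoint 0.6875: g = -0.0078 < 0 → [0.625, 0.6875]

[0.625, 0.6875]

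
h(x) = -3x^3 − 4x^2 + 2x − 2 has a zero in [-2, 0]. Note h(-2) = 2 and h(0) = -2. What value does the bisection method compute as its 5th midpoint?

x = -1 gives h = -5, negative; keep [-2, -1]
x = -1.5 gives h = -3.875, negative; keep [-2, -1.5]
x = -1.75 gives h = -1.671875, negative; keep [-2, -1.75]
x = -1.875 gives h = -0.0371, negative; keep [-2, -1.875]
x = -1.9375 gives h = 0.929, positive; keep [-1.9375, -1.875]

-1.9375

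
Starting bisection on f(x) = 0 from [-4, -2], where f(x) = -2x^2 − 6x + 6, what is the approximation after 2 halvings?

f(-3) = 6 > 0, so the root lies in [-4, -3]
f(-3.5) = 2.5 > 0, so the root lies in [-4, -3.5]

-3.5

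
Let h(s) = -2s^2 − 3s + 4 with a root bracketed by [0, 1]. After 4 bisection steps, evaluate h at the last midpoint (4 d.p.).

s = 0.5 gives h = 2, positive; keep [0.5, 1]
s = 0.75 gives h = 0.625, positive; keep [0.75, 1]
s = 0.875 gives h = -0.15625, negative; keep [0.75, 0.875]
s = 0.8125 gives h = 0.2422, positive; keep [0.8125, 0.875]

0.2422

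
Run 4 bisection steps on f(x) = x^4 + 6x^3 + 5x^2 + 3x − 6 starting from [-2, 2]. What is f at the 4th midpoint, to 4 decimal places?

1.9102

m = 0, f(m) = -6 (−); new bracket [0, 2]
m = 1, f(m) = 9 (+); new bracket [0, 1]
m = 0.5, f(m) = -2.4375 (−); new bracket [0.5, 1]
m = 0.75, f(m) = 1.9102 (+); new bracket [0.5, 0.75]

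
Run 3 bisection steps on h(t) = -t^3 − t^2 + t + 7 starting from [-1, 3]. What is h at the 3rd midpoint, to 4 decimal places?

2.8750

m = 1, h(m) = 6 (+); new bracket [1, 3]
m = 2, h(m) = -3 (−); new bracket [1, 2]
m = 1.5, h(m) = 2.875 (+); new bracket [1.5, 2]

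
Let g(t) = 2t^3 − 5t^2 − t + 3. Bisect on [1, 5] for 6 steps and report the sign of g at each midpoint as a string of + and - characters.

g(3) = 9 > 0, so the root lies in [1, 3]
g(2) = -3 < 0, so the root lies in [2, 3]
g(2.5) = 0.5 > 0, so the root lies in [2, 2.5]
g(2.25) = -1.7812 < 0, so the root lies in [2.25, 2.5]
g(2.375) = -0.7852 < 0, so the root lies in [2.375, 2.5]
g(2.4375) = -0.1802 < 0, so the root lies in [2.4375, 2.5]

+-+---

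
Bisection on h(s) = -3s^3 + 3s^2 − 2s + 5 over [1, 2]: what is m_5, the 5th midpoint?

1.40625

m = 1.5, h(m) = -1.375 (−); new bracket [1, 1.5]
m = 1.25, h(m) = 1.328125 (+); new bracket [1.25, 1.5]
m = 1.375, h(m) = 0.123047 (+); new bracket [1.375, 1.5]
m = 1.4375, h(m) = -0.5872 (−); new bracket [1.375, 1.4375]
m = 1.40625, h(m) = -0.2226 (−); new bracket [1.375, 1.40625]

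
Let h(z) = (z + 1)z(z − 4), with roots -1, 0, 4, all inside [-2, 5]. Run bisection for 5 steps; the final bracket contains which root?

midpoint 1.5: h = -9.375 < 0 → [1.5, 5]
midpoint 3.25: h = -10.359375 < 0 → [3.25, 5]
midpoint 4.125: h = 2.642578 > 0 → [3.25, 4.125]
midpoint 3.6875: h = -5.4016 < 0 → [3.6875, 4.125]
midpoint 3.90625: h = -1.7967 < 0 → [3.90625, 4.125]

4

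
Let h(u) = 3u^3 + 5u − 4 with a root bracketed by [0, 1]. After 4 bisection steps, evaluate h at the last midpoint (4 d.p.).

u = 0.5 gives h = -1.125, negative; keep [0.5, 1]
u = 0.75 gives h = 1.015625, positive; keep [0.5, 0.75]
u = 0.625 gives h = -0.142578, negative; keep [0.625, 0.75]
u = 0.6875 gives h = 0.4124, positive; keep [0.625, 0.6875]

0.4124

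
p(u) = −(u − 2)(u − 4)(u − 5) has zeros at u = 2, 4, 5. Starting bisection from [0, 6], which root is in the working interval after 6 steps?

midpoint 3: p = -2 < 0 → [0, 3]
midpoint 1.5: p = 4.375 > 0 → [1.5, 3]
midpoint 2.25: p = -1.203125 < 0 → [1.5, 2.25]
midpoint 1.875: p = 0.8301 > 0 → [1.875, 2.25]
midpoint 2.0625: p = -0.3557 < 0 → [1.875, 2.0625]
midpoint 1.96875: p = 0.1924 > 0 → [1.96875, 2.0625]

2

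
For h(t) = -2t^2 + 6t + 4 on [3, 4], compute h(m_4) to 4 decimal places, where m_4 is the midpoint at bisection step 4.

-0.0078

h(3.5) = 0.5 > 0, so the root lies in [3.5, 4]
h(3.75) = -1.625 < 0, so the root lies in [3.5, 3.75]
h(3.625) = -0.53125 < 0, so the root lies in [3.5, 3.625]
h(3.5625) = -0.0078 < 0, so the root lies in [3.5, 3.5625]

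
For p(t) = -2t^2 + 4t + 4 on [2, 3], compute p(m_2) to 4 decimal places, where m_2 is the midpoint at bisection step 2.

-0.1250

t = 2.5 gives p = 1.5, positive; keep [2.5, 3]
t = 2.75 gives p = -0.125, negative; keep [2.5, 2.75]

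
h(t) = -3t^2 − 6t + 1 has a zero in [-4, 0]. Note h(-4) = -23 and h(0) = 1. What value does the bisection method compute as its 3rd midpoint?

t = -2 gives h = 1, positive; keep [-4, -2]
t = -3 gives h = -8, negative; keep [-3, -2]
t = -2.5 gives h = -2.75, negative; keep [-2.5, -2]

-2.5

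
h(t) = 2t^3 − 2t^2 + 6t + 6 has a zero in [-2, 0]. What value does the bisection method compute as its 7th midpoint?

m = -1, h(m) = -4 (−); new bracket [-1, 0]
m = -0.5, h(m) = 2.25 (+); new bracket [-1, -0.5]
m = -0.75, h(m) = -0.46875 (−); new bracket [-0.75, -0.5]
m = -0.625, h(m) = 0.9805 (+); new bracket [-0.75, -0.625]
m = -0.6875, h(m) = 0.2798 (+); new bracket [-0.75, -0.6875]
m = -0.71875, h(m) = -0.0883 (−); new bracket [-0.71875, -0.6875]
m = -0.703125, h(m) = 0.0973 (+); new bracket [-0.71875, -0.703125]

-0.703125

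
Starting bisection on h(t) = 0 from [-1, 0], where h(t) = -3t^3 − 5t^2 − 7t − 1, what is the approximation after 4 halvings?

-0.1875

m = -0.5, h(m) = 1.625 (+); new bracket [-0.5, 0]
m = -0.25, h(m) = 0.484375 (+); new bracket [-0.25, 0]
m = -0.125, h(m) = -0.197266 (−); new bracket [-0.25, -0.125]
m = -0.1875, h(m) = 0.1565 (+); new bracket [-0.1875, -0.125]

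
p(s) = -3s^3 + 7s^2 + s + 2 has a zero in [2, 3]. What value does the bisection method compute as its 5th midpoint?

2.59375

m = 2.5, p(m) = 1.375 (+); new bracket [2.5, 3]
m = 2.75, p(m) = -4.703125 (−); new bracket [2.5, 2.75]
m = 2.625, p(m) = -1.404297 (−); new bracket [2.5, 2.625]
m = 2.5625, p(m) = 0.0481 (+); new bracket [2.5625, 2.625]
m = 2.59375, p(m) = -0.6621 (−); new bracket [2.5625, 2.59375]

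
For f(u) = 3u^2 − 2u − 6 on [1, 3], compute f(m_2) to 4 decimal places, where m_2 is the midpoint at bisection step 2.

-2.2500

f(2) = 2 > 0, so the root lies in [1, 2]
f(1.5) = -2.25 < 0, so the root lies in [1.5, 2]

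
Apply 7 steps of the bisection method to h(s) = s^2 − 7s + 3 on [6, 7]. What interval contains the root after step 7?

[6.5390625, 6.546875]

midpoint 6.5: h = -0.25 < 0 → [6.5, 7]
midpoint 6.75: h = 1.3125 > 0 → [6.5, 6.75]
midpoint 6.625: h = 0.515625 > 0 → [6.5, 6.625]
midpoint 6.5625: h = 0.1289 > 0 → [6.5, 6.5625]
midpoint 6.53125: h = -0.0615 < 0 → [6.53125, 6.5625]
midpoint 6.546875: h = 0.0334 > 0 → [6.53125, 6.546875]
midpoint 6.5390625: h = -0.0141 < 0 → [6.5390625, 6.546875]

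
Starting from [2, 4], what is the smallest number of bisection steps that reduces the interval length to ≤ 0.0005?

12

Width after n steps is 2/2^n. Need 2^n ≥ 2/0.0005 = 4000.
2^11 = 2048 < 4000 ≤ 2^12 = 4096, so n = 12.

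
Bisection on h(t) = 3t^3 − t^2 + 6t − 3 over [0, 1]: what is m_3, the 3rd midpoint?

0.375

t = 0.5 gives h = 0.125, positive; keep [0, 0.5]
t = 0.25 gives h = -1.515625, negative; keep [0.25, 0.5]
t = 0.375 gives h = -0.732422, negative; keep [0.375, 0.5]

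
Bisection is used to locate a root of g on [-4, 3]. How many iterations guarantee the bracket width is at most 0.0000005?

Width after n steps is 7/2^n. Need 2^n ≥ 7/0.0000005 = 14000000.
2^23 = 8388608 < 14000000 ≤ 2^24 = 16777216, so n = 24.

24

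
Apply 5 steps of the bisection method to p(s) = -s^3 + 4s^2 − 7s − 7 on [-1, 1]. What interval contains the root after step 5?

s = 0 gives p = -7, negative; keep [-1, 0]
s = -0.5 gives p = -2.375, negative; keep [-1, -0.5]
s = -0.75 gives p = 0.921875, positive; keep [-0.75, -0.5]
s = -0.625 gives p = -0.8184, negative; keep [-0.75, -0.625]
s = -0.6875 gives p = 0.0281, positive; keep [-0.6875, -0.625]

[-0.6875, -0.625]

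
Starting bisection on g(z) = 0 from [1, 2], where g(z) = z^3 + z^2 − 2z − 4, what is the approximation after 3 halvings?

1.625

m = 1.5, g(m) = -1.375 (−); new bracket [1.5, 2]
m = 1.75, g(m) = 0.921875 (+); new bracket [1.5, 1.75]
m = 1.625, g(m) = -0.318359 (−); new bracket [1.625, 1.75]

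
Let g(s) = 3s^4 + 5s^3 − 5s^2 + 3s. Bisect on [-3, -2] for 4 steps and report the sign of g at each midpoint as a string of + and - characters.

s = -2.5 gives g = 0.3125, positive; keep [-2.5, -2]
s = -2.25 gives g = -12.128906, negative; keep [-2.5, -2.25]
s = -2.375 gives g = -6.860596, negative; keep [-2.5, -2.375]
s = -2.4375 gives g = -3.5295, negative; keep [-2.5, -2.4375]

+---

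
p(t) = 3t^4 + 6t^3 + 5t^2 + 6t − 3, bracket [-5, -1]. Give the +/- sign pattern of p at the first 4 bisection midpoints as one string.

m = -3, p(m) = 105 (+); new bracket [-3, -1]
m = -2, p(m) = 5 (+); new bracket [-2, -1]
m = -1.5, p(m) = -5.8125 (−); new bracket [-2, -1.5]
m = -1.75, p(m) = -2.207 (−); new bracket [-2, -1.75]

++--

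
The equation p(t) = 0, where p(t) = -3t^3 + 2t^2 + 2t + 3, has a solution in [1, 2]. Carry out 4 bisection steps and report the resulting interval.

[1.5, 1.5625]

t = 1.5 gives p = 0.375, positive; keep [1.5, 2]
t = 1.75 gives p = -3.453125, negative; keep [1.5, 1.75]
t = 1.625 gives p = -1.341797, negative; keep [1.5, 1.625]
t = 1.5625 gives p = -0.4363, negative; keep [1.5, 1.5625]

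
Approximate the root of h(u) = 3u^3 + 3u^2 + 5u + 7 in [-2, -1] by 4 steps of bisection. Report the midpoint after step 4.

midpoint -1.5: h = -3.875 < 0 → [-1.5, -1]
midpoint -1.25: h = -0.421875 < 0 → [-1.25, -1]
midpoint -1.125: h = 0.900391 > 0 → [-1.25, -1.125]
midpoint -1.1875: h = 0.2693 > 0 → [-1.25, -1.1875]

-1.1875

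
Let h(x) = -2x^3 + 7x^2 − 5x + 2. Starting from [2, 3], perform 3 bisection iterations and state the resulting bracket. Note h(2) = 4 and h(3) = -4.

m = 2.5, h(m) = 2 (+); new bracket [2.5, 3]
m = 2.75, h(m) = -0.40625 (−); new bracket [2.5, 2.75]
m = 2.625, h(m) = 0.933594 (+); new bracket [2.625, 2.75]

[2.625, 2.75]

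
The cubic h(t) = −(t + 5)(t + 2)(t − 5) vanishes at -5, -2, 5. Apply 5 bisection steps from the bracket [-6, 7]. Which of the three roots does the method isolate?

5

h(0.5) = 61.875 > 0, so the root lies in [0.5, 7]
h(3.75) = 62.890625 > 0, so the root lies in [3.75, 7]
h(5.375) = -28.693359 < 0, so the root lies in [3.75, 5.375]
h(4.5625) = 27.4548 > 0, so the root lies in [4.5625, 5.375]
h(4.96875) = 2.1709 > 0, so the root lies in [4.96875, 5.375]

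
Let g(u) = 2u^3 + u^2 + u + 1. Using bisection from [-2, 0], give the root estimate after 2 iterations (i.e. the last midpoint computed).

-0.5

m = -1, g(m) = -1 (−); new bracket [-1, 0]
m = -0.5, g(m) = 0.5 (+); new bracket [-1, -0.5]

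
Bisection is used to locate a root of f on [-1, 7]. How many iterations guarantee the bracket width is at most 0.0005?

14

Width after n steps is 8/2^n. Need 2^n ≥ 8/0.0005 = 16000.
2^13 = 8192 < 16000 ≤ 2^14 = 16384, so n = 14.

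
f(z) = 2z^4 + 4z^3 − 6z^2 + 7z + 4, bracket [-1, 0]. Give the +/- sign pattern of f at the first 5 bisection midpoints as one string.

midpoint -0.5: f = -1.375 < 0 → [-0.5, 0]
midpoint -0.25: f = 1.820312 > 0 → [-0.5, -0.25]
midpoint -0.375: f = 0.359863 > 0 → [-0.5, -0.375]
midpoint -0.4375: f = -0.4726 < 0 → [-0.4375, -0.375]
midpoint -0.40625: f = -0.0477 < 0 → [-0.40625, -0.375]

-++--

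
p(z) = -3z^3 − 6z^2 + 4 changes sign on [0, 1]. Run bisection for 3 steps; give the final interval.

[0.625, 0.75]

p(0.5) = 2.125 > 0, so the root lies in [0.5, 1]
p(0.75) = -0.640625 < 0, so the root lies in [0.5, 0.75]
p(0.625) = 0.923828 > 0, so the root lies in [0.625, 0.75]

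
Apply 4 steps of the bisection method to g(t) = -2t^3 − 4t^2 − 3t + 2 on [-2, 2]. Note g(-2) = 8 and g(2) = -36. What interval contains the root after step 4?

t = 0 gives g = 2, positive; keep [0, 2]
t = 1 gives g = -7, negative; keep [0, 1]
t = 0.5 gives g = -0.75, negative; keep [0, 0.5]
t = 0.25 gives g = 0.9688, positive; keep [0.25, 0.5]

[0.25, 0.5]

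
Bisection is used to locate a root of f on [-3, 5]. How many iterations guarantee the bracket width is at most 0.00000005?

Width after n steps is 8/2^n. Need 2^n ≥ 8/0.00000005 = 160000000.
2^27 = 134217728 < 160000000 ≤ 2^28 = 268435456, so n = 28.

28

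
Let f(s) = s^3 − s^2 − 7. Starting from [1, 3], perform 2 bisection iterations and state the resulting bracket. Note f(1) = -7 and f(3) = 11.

f(2) = -3 < 0, so the root lies in [2, 3]
f(2.5) = 2.375 > 0, so the root lies in [2, 2.5]

[2, 2.5]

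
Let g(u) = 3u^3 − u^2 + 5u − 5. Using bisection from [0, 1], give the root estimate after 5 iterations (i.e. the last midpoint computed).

m = 0.5, g(m) = -2.375 (−); new bracket [0.5, 1]
m = 0.75, g(m) = -0.546875 (−); new bracket [0.75, 1]
m = 0.875, g(m) = 0.619141 (+); new bracket [0.75, 0.875]
m = 0.8125, g(m) = 0.0115 (+); new bracket [0.75, 0.8125]
m = 0.78125, g(m) = -0.2736 (−); new bracket [0.78125, 0.8125]

0.78125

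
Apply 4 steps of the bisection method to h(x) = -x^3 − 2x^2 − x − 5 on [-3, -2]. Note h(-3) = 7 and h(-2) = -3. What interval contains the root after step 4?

[-2.4375, -2.375]

x = -2.5 gives h = 0.625, positive; keep [-2.5, -2]
x = -2.25 gives h = -1.484375, negative; keep [-2.5, -2.25]
x = -2.375 gives h = -0.509766, negative; keep [-2.5, -2.375]
x = -2.4375 gives h = 0.0369, positive; keep [-2.4375, -2.375]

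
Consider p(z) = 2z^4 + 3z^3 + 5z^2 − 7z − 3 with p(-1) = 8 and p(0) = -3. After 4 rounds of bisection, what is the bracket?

z = -0.5 gives p = 1.5, positive; keep [-0.5, 0]
z = -0.25 gives p = -0.976562, negative; keep [-0.5, -0.25]
z = -0.375 gives p = 0.209473, positive; keep [-0.375, -0.25]
z = -0.3125 gives p = -0.3967, negative; keep [-0.375, -0.3125]

[-0.375, -0.3125]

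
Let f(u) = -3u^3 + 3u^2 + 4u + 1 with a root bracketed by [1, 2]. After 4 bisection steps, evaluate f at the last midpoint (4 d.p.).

midpoint 1.5: f = 3.625 > 0 → [1.5, 2]
midpoint 1.75: f = 1.109375 > 0 → [1.75, 2]
midpoint 1.875: f = -0.728516 < 0 → [1.75, 1.875]
midpoint 1.8125: f = 0.2424 > 0 → [1.8125, 1.875]

0.2424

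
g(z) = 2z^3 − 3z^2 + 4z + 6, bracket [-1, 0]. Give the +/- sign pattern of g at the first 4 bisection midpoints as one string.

++--

midpoint -0.5: g = 3 > 0 → [-1, -0.5]
midpoint -0.75: g = 0.46875 > 0 → [-1, -0.75]
midpoint -0.875: g = -1.136719 < 0 → [-0.875, -0.75]
midpoint -0.8125: g = -0.3032 < 0 → [-0.8125, -0.75]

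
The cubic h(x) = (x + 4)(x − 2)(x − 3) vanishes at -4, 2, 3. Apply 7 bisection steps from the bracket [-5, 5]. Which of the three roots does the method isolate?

x = 0 gives h = 24, positive; keep [-5, 0]
x = -2.5 gives h = 37.125, positive; keep [-5, -2.5]
x = -3.75 gives h = 9.703125, positive; keep [-5, -3.75]
x = -4.375 gives h = -17.6309, negative; keep [-4.375, -3.75]
x = -4.0625 gives h = -2.676, negative; keep [-4.0625, -3.75]
x = -3.90625 gives h = 3.8241, positive; keep [-4.0625, -3.90625]
x = -3.984375 gives h = 0.6531, positive; keep [-4.0625, -3.984375]

-4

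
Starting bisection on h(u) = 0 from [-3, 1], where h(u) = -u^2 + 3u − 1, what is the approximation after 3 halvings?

0.5

midpoint -1: h = -5 < 0 → [-1, 1]
midpoint 0: h = -1 < 0 → [0, 1]
midpoint 0.5: h = 0.25 > 0 → [0, 0.5]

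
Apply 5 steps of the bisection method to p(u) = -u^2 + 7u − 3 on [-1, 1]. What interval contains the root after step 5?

[0.4375, 0.5]

p(0) = -3 < 0, so the root lies in [0, 1]
p(0.5) = 0.25 > 0, so the root lies in [0, 0.5]
p(0.25) = -1.3125 < 0, so the root lies in [0.25, 0.5]
p(0.375) = -0.5156 < 0, so the root lies in [0.375, 0.5]
p(0.4375) = -0.1289 < 0, so the root lies in [0.4375, 0.5]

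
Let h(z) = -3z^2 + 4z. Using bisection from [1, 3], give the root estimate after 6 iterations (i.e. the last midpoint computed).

z = 2 gives h = -4, negative; keep [1, 2]
z = 1.5 gives h = -0.75, negative; keep [1, 1.5]
z = 1.25 gives h = 0.3125, positive; keep [1.25, 1.5]
z = 1.375 gives h = -0.1719, negative; keep [1.25, 1.375]
z = 1.3125 gives h = 0.082, positive; keep [1.3125, 1.375]
z = 1.34375 gives h = -0.042, negative; keep [1.3125, 1.34375]

1.34375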